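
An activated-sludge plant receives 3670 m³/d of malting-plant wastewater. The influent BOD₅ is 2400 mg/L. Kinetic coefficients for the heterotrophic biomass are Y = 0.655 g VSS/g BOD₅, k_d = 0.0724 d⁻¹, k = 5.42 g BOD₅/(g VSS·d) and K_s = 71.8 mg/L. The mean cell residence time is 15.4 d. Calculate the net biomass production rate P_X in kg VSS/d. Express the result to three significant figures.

Effluent substrate depends only on kinetics and SRT: S = K_s(1 + k_d θ_c) / [θ_c(Yk − k_d) − 1] = 71.8 × (1 + 0.0724 × 15.4) / [15.4 × (0.655 × 5.42 − 0.0724) − 1] = 151.9 / 52.56 = 2.889 mg/L.
Observed yield with endogenous decay: Y_obs = Y / (1 + k_d·θ_c) = 0.655 / (1 + 0.0724 × 15.4) = 0.655 / 2.115 = 0.3097 g VSS/g BOD₅.
ΔS = 2400 − 2.89 = 2397 mg/L, so the substrate removal rate is 3670 × 2397/1000 = 8797 kg BOD₅/d.
So the net sludge growth is P_X = 0.3097 × 8797 = 2725 kg VSS/d.

P_X ≈ 2720 kg VSS/d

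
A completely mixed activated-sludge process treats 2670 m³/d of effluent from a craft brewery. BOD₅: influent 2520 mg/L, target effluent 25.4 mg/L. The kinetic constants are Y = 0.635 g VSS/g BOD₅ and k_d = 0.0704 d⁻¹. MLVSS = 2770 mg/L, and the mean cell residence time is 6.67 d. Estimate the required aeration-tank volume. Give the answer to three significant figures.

Rearranging the biomass balance for a CMAS with decay, V = Y·Q·ΔS·θ_c / [X·(1+k_d θ_c)] = 0.635 × 2670 × (2520 − 25.4) × 6.67 / [2770 × (1 + 0.0704 × 6.67)] = 2.82×10^7 / 4071 = 6930 m³.

V ≈ 6930 m³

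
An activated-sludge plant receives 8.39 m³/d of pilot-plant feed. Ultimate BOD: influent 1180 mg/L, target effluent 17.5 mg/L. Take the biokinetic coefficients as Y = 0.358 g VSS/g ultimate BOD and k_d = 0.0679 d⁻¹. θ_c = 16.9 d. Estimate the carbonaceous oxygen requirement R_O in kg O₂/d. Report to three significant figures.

The observed yield is Y_obs = Y/(1 + k_d·θ_c) = 0.358 / (1 + 0.0679 × 16.9) = 0.358 / 2.148 = 0.1667 g VSS per g ultimate BOD removed.
Q·(S₀ − S) = 8.39 × (1180 − 17.5) × 10⁻³ = 9.753 kg/d removed.
P_X = Y_obs·Q·(S₀ − S) = 0.1667 × 9.753 = 1.626 kg VSS/d.
R_O = Q·(S₀ − S) − 1.42·P_X = 9.753 − 1.42 × 1.626 = 7.445 kg O₂/d.

R_O ≈ 7.44 kg O₂/d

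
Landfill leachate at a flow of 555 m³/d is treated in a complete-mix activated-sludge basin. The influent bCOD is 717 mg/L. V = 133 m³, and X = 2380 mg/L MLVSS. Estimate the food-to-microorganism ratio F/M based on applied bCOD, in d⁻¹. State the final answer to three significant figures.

F/M ≈ 1.26 d⁻¹

F/M = applied load / biomass = Q·S₀/(V·X) = 555 × 717 / (133.0 × 2380) = 1.257 d⁻¹.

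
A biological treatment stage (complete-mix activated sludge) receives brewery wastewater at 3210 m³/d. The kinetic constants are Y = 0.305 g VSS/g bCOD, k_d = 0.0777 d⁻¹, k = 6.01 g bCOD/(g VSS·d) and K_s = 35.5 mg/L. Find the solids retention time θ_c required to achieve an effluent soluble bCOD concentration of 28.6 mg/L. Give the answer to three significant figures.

At the target effluent, Y k S/(K_s+S) = 0.305×6.01×28.6/64.10 = 0.8179 d⁻¹.
θ_c = 1/(μ − k_d) = 1/(0.8179 − 0.0777) = 1/0.7402 = 1.351 d.

θ_c ≈ 1.35 d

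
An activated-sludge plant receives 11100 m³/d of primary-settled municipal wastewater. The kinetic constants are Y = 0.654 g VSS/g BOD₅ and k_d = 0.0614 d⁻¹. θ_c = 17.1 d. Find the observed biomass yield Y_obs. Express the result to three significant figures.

Correct the yield for decay: Y_obs = Y/(1 + k_d θ_c) = 0.654 / (1 + 0.0614 × 17.1) = 0.654 / 2.050 = 0.3190.

Y_obs ≈ 0.319 g VSS/g BOD₅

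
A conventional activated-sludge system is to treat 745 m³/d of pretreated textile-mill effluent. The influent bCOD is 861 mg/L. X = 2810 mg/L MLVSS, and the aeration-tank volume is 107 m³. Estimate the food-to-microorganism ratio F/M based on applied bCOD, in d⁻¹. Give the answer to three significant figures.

F/M ≈ 2.13 d⁻¹

F/M = Q·S₀ / (V·X) = 745 × 861 / (107.0 × 2810) = 2.133 g bCOD·(g VSS·d)⁻¹.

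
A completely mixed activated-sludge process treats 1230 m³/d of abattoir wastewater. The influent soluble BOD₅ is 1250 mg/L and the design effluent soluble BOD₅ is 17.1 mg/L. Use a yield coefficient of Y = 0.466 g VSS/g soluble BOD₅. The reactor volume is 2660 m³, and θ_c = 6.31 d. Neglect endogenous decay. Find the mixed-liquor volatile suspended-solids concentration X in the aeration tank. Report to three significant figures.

X = Y·Q·ΔS·θ_c / V = 0.466 × 1230 × (1250 − 17.1) × 6.31 / 2660 = 1676 mg/L.

X ≈ 1680 mg/L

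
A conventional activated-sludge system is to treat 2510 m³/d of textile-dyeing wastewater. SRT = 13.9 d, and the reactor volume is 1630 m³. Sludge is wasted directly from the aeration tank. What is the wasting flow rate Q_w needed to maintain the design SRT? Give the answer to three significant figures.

With mixed-liquor wasting, θ_c = V/Q_w, so Q_w = V/θ_c = 1630/13.9 = 117.3 m³/d.

Q_w ≈ 117 m³/d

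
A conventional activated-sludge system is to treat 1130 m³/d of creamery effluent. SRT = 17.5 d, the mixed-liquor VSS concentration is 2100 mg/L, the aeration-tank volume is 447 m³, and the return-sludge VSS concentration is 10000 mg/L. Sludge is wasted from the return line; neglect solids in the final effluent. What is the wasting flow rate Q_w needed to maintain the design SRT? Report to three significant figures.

θ_c = V·X/(Q_w·X_r) when wasting from the recycle, so Q_w = V·X/(θ_c·X_r) = 447.0 × 2100 / (17.5 × 10000) = 5.364 m³/d.

Q_w ≈ 5.36 m³/d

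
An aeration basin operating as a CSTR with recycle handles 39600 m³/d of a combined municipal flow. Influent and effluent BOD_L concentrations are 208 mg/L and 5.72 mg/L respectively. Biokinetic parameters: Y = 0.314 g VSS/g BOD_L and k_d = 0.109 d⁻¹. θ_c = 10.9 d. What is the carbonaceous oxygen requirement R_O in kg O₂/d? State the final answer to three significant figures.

The observed yield is Y_obs = Y/(1 + k_d·θ_c) = 0.314 / (1 + 0.109 × 10.9) = 0.314 / 2.188 = 0.1435 g VSS per g BOD_L removed.
ΔS = 208 − 5.72 = 202.3 mg/L, so the substrate removal rate is 39600 × 202.3/1000 = 8010 kg BOD_L/d.
Biomass synthesised: P_X = Y_obs × 8010 = 1150 kg VSS/d.
R_O = Q·ΔS − 1.42 P_X = 8010 − 1632 = 6378 kg O₂/d.

R_O ≈ 6380 kg O₂/d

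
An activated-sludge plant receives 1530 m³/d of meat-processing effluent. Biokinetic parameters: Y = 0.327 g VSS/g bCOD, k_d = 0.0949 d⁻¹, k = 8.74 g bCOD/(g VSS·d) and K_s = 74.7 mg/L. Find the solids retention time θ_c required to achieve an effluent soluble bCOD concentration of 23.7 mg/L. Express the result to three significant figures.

θ_c ≈ 1.69 d

Specific growth rate at S = 23.7 mg/L: μ = YkS/(K_s+S) = 0.327·8.74·23.7/(74.7+23.7) = 0.6884 d⁻¹.
Then 1/θ_c = μ − k_d = 0.6884 − 0.0949 = 0.5935 d⁻¹, giving θ_c = 1.685 d.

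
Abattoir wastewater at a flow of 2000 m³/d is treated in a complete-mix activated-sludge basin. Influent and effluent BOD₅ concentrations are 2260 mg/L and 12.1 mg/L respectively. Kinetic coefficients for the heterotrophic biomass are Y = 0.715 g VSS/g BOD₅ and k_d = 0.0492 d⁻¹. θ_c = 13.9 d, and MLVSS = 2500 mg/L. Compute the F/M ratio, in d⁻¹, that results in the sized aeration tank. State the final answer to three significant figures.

Steady-state biomass mass balance: V·X·(1 + k_d·θ_c) = Y·Q·(S₀ − S)·θ_c, so V = 0.715 × 2000 × (2260 − 12.1) × 13.9 / [2500 × (1 + 0.0492 × 13.9)] = 4.47×10^7 / 4210 = 10614 m³.
F/M = Q·S₀ / (V·X) = 2000 × 2260 / (10614 × 2500) = 0.1703 g BOD₅·(g VSS·d)⁻¹.

F/M ≈ 0.170 d⁻¹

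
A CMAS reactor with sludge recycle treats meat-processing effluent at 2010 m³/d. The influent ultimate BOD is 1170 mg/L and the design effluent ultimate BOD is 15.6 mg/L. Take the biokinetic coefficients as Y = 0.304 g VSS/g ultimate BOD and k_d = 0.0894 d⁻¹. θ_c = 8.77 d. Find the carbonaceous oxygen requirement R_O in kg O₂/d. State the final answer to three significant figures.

R_O ≈ 1760 kg O₂/d

Y_obs = Y / (1 + k_d θ_c) = 0.304 / (1 + 0.0894 × 8.77) = 0.304 / 1.784 = 0.1704.
Mass of ultimate BOD removed per day: Q(S₀ − S) = 2010 × 1154 g/m³ = 2320 kg/d.
Biomass synthesised: P_X = Y_obs × 2320 = 395.4 kg VSS/d.
R_O = Q·ΔS − 1.42 P_X = 2320 − 561.4 = 1759 kg O₂/d.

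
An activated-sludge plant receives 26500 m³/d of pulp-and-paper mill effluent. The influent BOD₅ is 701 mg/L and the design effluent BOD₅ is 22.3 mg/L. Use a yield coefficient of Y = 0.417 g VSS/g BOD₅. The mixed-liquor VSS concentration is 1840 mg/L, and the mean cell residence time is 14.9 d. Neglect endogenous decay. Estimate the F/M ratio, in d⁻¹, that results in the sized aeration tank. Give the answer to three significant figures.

Biomass mass balance (decay neglected): V·X = Y·Q·(S₀ − S)·θ_c, so V = 0.417 × 26500 × (701 − 22.3) × 14.9 / 1840 = 60733 m³.
F/M = applied load / biomass = Q·S₀/(V·X) = 26500 × 701 / (60733 × 1840) = 0.1662 d⁻¹.

F/M ≈ 0.166 d⁻¹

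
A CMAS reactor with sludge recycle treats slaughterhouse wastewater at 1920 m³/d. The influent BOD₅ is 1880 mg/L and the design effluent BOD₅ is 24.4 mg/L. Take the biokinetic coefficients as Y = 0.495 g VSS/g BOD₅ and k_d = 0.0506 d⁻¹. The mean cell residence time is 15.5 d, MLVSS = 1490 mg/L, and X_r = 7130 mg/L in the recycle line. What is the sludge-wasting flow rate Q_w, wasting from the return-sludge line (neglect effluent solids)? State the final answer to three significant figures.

Q_w ≈ 139 m³/d

Steady-state biomass mass balance: V·X·(1 + k_d·θ_c) = Y·Q·(S₀ − S)·θ_c, so V = 0.495 × 1920 × (1880 − 24.4) × 15.5 / [1490 × (1 + 0.0506 × 15.5)] = 2.73×10^7 / 2659 = 10282 m³.
θ_c = V·X/(Q_w·X_r) when wasting from the recycle, so Q_w = V·X/(θ_c·X_r) = 10282 × 1490 / (15.5 × 7130) = 138.6 m³/d.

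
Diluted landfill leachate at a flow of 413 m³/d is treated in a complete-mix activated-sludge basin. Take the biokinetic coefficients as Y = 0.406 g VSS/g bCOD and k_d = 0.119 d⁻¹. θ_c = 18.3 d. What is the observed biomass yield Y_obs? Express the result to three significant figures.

Y_obs ≈ 0.128 g VSS/g bCOD

Observed yield with endogenous decay: Y_obs = Y / (1 + k_d·θ_c) = 0.406 / (1 + 0.119 × 18.3) = 0.406 / 3.178 = 0.1278 g VSS/g bCOD.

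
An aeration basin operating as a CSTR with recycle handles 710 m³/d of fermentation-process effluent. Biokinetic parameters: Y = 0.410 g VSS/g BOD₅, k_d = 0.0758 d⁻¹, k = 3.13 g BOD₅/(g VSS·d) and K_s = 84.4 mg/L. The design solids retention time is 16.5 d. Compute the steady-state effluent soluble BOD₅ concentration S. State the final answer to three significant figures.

S ≈ 10.0 mg/L

For a completely mixed reactor with recycle the Lawrence–McCarty relation gives S = K_s·(1 + k_d·θ_c) / [θ_c·(Y·k − k_d) − 1] = 84.4 × (1 + 0.0758 × 16.5) / [16.5 × (0.410 × 3.13 − 0.0758) − 1] = 190.0 / 18.92 = 10.04 mg/L.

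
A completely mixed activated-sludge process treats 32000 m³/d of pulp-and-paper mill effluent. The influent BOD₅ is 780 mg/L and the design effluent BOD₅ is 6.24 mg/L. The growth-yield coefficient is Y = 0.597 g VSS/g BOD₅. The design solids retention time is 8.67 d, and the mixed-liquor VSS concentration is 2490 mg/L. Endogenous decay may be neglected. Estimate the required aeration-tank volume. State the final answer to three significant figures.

Biomass mass balance (decay neglected): V·X = Y·Q·(S₀ − S)·θ_c, so V = 0.597 × 32000 × (780 − 6.24) × 8.67 / 2490 = 51470 m³.

V ≈ 51500 m³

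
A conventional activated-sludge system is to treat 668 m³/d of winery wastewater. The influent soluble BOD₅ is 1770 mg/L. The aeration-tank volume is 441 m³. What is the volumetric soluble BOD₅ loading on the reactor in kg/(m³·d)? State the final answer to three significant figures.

Applied soluble BOD₅ load per unit volume = Q·S₀/V = (668 × 1770/1000)/441.0 = 2.681 kg soluble BOD₅·m⁻³·d⁻¹.

L_v ≈ 2.68 kg soluble BOD₅/(m³·d)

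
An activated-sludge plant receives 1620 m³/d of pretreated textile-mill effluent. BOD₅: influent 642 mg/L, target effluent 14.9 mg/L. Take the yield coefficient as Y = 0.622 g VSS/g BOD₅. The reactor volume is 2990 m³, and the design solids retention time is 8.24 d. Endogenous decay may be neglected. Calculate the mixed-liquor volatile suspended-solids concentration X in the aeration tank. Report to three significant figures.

X = Y·Q·ΔS·θ_c / V = 0.622 × 1620 × (642 − 14.9) × 8.24 / 2990 = 1741 mg/L.

X ≈ 1740 mg/L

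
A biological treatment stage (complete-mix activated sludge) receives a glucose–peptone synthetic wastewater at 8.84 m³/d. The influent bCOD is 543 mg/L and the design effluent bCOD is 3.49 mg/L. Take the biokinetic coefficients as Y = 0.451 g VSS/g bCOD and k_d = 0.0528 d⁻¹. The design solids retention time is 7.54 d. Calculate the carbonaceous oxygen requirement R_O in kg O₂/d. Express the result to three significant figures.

R_O ≈ 2.58 kg O₂/d

Y_obs = Y / (1 + k_d θ_c) = 0.451 / (1 + 0.0528 × 7.54) = 0.451 / 1.398 = 0.3226.
Mass of bCOD removed per day: Q(S₀ − S) = 8.84 × 539.5 g/m³ = 4.769 kg/d.
P_X = Y_obs·Q·(S₀ − S) = 0.3226 × 4.769 = 1.538 kg VSS/d.
R_O = Q·ΔS − 1.42 P_X = 4.769 − 2.185 = 2.585 kg O₂/d.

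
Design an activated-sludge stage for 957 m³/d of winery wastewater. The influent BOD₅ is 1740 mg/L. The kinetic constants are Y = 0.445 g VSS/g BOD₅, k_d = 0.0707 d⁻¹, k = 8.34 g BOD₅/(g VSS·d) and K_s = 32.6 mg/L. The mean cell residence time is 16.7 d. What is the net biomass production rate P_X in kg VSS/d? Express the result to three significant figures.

P_X ≈ 340 kg VSS/d

From the Monod/SRT balance for a CMAS, S = K_s·(1+k_d θ_c)/[θ_c·(Y k − k_d) − 1] = 32.6 × (1 + 0.0707 × 16.7) / [16.7 × (0.445 × 8.34 − 0.0707) − 1] = 71.09 / 59.80 = 1.189 mg/L.
Observed yield with endogenous decay: Y_obs = Y / (1 + k_d·θ_c) = 0.445 / (1 + 0.0707 × 16.7) = 0.445 / 2.181 = 0.2041 g VSS/g BOD₅.
ΔS = 1740 − 1.19 = 1739 mg/L, so the substrate removal rate is 957 × 1739/1000 = 1664 kg BOD₅/d.
Biomass produced: P_X = Y_obs·Q·ΔS = 0.2041 × 1664 ≈ 339.6 kg VSS/d.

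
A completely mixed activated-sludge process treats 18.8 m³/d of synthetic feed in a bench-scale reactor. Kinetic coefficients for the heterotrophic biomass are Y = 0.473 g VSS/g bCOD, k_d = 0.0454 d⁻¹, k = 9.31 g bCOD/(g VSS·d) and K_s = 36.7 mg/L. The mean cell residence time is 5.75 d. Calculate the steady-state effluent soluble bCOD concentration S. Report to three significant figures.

For a completely mixed reactor with recycle the Lawrence–McCarty relation gives S = K_s·(1 + k_d·θ_c) / [θ_c·(Y·k − k_d) − 1] = 36.7 × (1 + 0.0454 × 5.75) / [5.75 × (0.473 × 9.31 − 0.0454) − 1] = 46.28 / 24.06 = 1.924 mg/L.

S ≈ 1.92 mg/L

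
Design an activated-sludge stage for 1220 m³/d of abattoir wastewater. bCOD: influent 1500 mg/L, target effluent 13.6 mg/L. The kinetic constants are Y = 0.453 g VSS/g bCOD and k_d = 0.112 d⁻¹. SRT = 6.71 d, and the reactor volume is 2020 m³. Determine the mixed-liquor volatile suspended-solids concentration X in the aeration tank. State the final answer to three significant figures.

From V·X·(1 + k_d·θ_c) = Y·Q·(S₀ − S)·θ_c: X = 0.453 × 1220 × (1500 − 13.6) × 6.71 / [2020 × (1 + 0.112 × 6.71)] = 1558 mg/L.

X ≈ 1560 mg/L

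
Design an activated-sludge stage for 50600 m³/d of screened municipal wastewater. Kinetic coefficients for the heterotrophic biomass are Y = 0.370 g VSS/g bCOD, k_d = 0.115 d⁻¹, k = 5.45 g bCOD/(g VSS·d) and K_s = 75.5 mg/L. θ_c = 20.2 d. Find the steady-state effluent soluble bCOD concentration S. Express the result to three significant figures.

S ≈ 6.71 mg/L

From the Monod/SRT balance for a CMAS, S = K_s·(1+k_d θ_c)/[θ_c·(Y k − k_d) − 1] = 75.5 × (1 + 0.115 × 20.2) / [20.2 × (0.370 × 5.45 − 0.115) − 1] = 250.9 / 37.41 = 6.706 mg/L.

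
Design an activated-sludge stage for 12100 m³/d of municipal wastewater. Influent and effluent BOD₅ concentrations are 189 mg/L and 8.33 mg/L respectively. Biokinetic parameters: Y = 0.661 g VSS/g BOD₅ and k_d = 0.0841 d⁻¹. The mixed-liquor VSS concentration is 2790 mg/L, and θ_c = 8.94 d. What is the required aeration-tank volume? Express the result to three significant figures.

V ≈ 2640 m³

Steady-state biomass mass balance: V·X·(1 + k_d·θ_c) = Y·Q·(S₀ − S)·θ_c, so V = 0.661 × 12100 × (189 − 8.33) × 8.94 / [2790 × (1 + 0.0841 × 8.94)] = 1.29×10^7 / 4888 = 2643 m³.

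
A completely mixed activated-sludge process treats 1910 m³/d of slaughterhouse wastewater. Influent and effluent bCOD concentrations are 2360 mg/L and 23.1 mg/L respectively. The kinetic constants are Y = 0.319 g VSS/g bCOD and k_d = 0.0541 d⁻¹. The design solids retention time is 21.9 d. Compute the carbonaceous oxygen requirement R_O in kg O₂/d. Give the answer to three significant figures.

Observed yield with endogenous decay: Y_obs = Y / (1 + k_d·θ_c) = 0.319 / (1 + 0.0541 × 21.9) = 0.319 / 2.185 = 0.1460 g VSS/g bCOD.
Q·(S₀ − S) = 1910 × (2360 − 23.1) × 10⁻³ = 4463 kg/d removed.
P_X = Y_obs·Q·(S₀ − S) = 0.1460 × 4463 = 651.7 kg VSS/d.
Carbonaceous O₂ demand = substrate oxidised − cell-mass equivalent = 4463 − 1.42 × 651.7 = 3538 kg O₂/d.

R_O ≈ 3540 kg O₂/d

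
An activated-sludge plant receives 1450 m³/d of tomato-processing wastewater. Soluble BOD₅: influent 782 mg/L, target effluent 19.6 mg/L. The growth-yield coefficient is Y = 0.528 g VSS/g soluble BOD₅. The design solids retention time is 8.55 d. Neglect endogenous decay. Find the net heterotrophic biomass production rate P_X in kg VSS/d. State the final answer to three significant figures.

Since k_d ≈ 0, Y_obs = Y = 0.528 g VSS/g soluble BOD₅.
ΔS = 782 − 19.6 = 762.4 mg/L, so the substrate removal rate is 1450 × 762.4/1000 = 1105 kg soluble BOD₅/d.
Biomass produced: P_X = Y_obs·Q·ΔS = 0.5280 × 1105 ≈ 583.7 kg VSS/d.

P_X ≈ 584 kg VSS/d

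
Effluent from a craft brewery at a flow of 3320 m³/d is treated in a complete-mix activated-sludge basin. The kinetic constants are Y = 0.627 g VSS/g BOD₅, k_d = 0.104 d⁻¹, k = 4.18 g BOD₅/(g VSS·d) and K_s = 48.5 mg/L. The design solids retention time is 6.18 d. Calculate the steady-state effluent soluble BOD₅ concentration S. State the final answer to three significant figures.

S ≈ 5.47 mg/L

From the Monod/SRT balance for a CMAS, S = K_s·(1+k_d θ_c)/[θ_c·(Y k − k_d) − 1] = 48.5 × (1 + 0.104 × 6.18) / [6.18 × (0.627 × 4.18 − 0.104) − 1] = 79.67 / 14.55 = 5.474 mg/L.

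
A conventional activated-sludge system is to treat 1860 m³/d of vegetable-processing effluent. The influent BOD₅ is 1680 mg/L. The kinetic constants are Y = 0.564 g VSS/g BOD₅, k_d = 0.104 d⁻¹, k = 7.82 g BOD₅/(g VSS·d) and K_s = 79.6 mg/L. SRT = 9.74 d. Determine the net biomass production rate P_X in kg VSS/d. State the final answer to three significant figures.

For a completely mixed reactor with recycle the Lawrence–McCarty relation gives S = K_s·(1 + k_d·θ_c) / [θ_c·(Y·k − k_d) − 1] = 79.6 × (1 + 0.104 × 9.74) / [9.74 × (0.564 × 7.82 − 0.104) − 1] = 160.2 / 40.95 = 3.913 mg/L.
Observed yield with endogenous decay: Y_obs = Y / (1 + k_d·θ_c) = 0.564 / (1 + 0.104 × 9.74) = 0.564 / 2.013 = 0.2802 g VSS/g BOD₅.
ΔS = 1680 − 3.91 = 1676 mg/L, so the substrate removal rate is 1860 × 1676/1000 = 3118 kg BOD₅/d.
P_X = Y_obs · Q(S₀ − S) = 0.2802 × 3118 = 873.5 kg VSS/d.

P_X ≈ 873 kg VSS/d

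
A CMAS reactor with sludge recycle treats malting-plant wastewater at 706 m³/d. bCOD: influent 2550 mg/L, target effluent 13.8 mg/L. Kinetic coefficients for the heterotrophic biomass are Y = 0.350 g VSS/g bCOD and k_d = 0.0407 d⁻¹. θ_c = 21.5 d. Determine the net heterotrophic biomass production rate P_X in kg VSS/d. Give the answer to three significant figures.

P_X ≈ 334 kg VSS/d

Y_obs = Y / (1 + k_d θ_c) = 0.350 / (1 + 0.0407 × 21.5) = 0.350 / 1.875 = 0.1867.
Substrate removed = Q·(S₀ − S) = 706 m³/d × (2550 − 13.8) g/m³ = 1.79×10^6 g/d = 1791 kg/d.
Net biomass production P_X = Y_obs × Q·(S₀ − S) = 0.1867 × 1791 = 334.2 kg VSS/d.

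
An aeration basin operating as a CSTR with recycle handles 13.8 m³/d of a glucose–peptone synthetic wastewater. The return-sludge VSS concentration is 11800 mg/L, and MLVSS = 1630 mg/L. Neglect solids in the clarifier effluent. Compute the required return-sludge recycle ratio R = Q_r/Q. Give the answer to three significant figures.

Mass balance around the secondary clarifier (neglecting effluent solids): R = X / (X_r − X) = 1630 / (11800 − 1630) = 0.1603.

R ≈ 0.160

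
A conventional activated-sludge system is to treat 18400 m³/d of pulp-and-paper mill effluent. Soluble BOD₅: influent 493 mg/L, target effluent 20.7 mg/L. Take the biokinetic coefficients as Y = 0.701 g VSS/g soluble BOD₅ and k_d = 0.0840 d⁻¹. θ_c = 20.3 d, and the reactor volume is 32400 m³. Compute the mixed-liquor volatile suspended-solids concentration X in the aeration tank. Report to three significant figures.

X ≈ 1410 mg/L

From V·X·(1 + k_d·θ_c) = Y·Q·(S₀ − S)·θ_c: X = 0.701 × 18400 × (493 − 20.7) × 20.3 / [32400 × (1 + 0.0840 × 20.3)] = 1411 mg/L.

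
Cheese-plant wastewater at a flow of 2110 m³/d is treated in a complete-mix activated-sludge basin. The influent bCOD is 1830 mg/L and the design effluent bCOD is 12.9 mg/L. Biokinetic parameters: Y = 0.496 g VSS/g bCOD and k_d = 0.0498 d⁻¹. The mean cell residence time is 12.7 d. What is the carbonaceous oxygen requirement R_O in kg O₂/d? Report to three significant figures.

R_O ≈ 2180 kg O₂/d

Y_obs = Y / (1 + k_d θ_c) = 0.496 / (1 + 0.0498 × 12.7) = 0.496 / 1.632 = 0.3038.
ΔS = 1830 − 12.9 = 1817 mg/L, so the substrate removal rate is 2110 × 1817/1000 = 3834 kg bCOD/d.
P_X = Y_obs·Q·(S₀ − S) = 0.3038 × 3834 = 1165 kg VSS/d.
R_O = Q·(S₀ − S) − 1.42·P_X = 3834 − 1.42 × 1165 = 2180 kg O₂/d.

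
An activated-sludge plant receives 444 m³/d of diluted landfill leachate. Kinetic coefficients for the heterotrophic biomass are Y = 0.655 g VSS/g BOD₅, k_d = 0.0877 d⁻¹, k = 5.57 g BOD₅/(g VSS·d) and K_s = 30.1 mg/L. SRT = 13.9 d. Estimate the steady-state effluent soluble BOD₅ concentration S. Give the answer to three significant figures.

Effluent substrate depends only on kinetics and SRT: S = K_s(1 + k_d θ_c) / [θ_c(Yk − k_d) − 1] = 30.1 × (1 + 0.0877 × 13.9) / [13.9 × (0.655 × 5.57 − 0.0877) − 1] = 66.79 / 48.49 = 1.377 mg/L.

S ≈ 1.38 mg/L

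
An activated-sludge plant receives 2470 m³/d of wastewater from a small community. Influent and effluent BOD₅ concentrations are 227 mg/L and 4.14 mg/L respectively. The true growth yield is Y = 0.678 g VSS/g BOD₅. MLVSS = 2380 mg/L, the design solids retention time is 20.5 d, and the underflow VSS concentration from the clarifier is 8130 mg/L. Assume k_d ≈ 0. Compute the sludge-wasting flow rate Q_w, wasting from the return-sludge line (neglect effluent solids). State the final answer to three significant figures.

Q_w ≈ 45.9 m³/d

Biomass mass balance (decay neglected): V·X = Y·Q·(S₀ − S)·θ_c, so V = 0.678 × 2470 × (227 − 4.14) × 20.5 / 2380 = 3215 m³.
Q_w = (V·X)/(θ_c X_r) = 3215 × 2380 / (20.5 × 8130) = 45.91 m³/d.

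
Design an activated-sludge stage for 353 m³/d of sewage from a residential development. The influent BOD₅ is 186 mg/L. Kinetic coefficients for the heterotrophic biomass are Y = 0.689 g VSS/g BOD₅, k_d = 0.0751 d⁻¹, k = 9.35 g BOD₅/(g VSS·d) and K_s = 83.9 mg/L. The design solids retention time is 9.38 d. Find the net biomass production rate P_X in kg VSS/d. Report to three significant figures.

From the Monod/SRT balance for a CMAS, S = K_s·(1+k_d θ_c)/[θ_c·(Y k − k_d) − 1] = 83.9 × (1 + 0.0751 × 9.38) / [9.38 × (0.689 × 9.35 − 0.0751) − 1] = 143.0 / 58.72 = 2.435 mg/L.
The observed yield is Y_obs = Y/(1 + k_d·θ_c) = 0.689 / (1 + 0.0751 × 9.38) = 0.689 / 1.704 = 0.4042 g VSS per g BOD₅ removed.
Q·(S₀ − S) = 353 × (186 − 2.44) × 10⁻³ = 64.80 kg/d removed.
So the net sludge growth is P_X = 0.4042 × 64.80 = 26.19 kg VSS/d.

P_X ≈ 26.2 kg VSS/d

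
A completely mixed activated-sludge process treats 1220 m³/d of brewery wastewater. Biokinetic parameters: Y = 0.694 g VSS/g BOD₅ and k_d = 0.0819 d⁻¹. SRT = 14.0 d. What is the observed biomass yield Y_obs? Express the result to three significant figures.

Y_obs ≈ 0.323 g VSS/g BOD₅

Correct the yield for decay: Y_obs = Y/(1 + k_d θ_c) = 0.694 / (1 + 0.0819 × 14.0) = 0.694 / 2.147 = 0.3233.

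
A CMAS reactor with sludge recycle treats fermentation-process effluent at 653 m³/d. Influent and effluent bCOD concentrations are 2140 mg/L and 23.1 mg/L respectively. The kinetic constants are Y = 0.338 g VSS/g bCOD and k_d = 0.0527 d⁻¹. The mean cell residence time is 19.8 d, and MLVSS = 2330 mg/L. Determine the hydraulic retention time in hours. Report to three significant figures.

Steady-state biomass mass balance: V·X·(1 + k_d·θ_c) = Y·Q·(S₀ − S)·θ_c, so V = 0.338 × 653 × (2140 − 23.1) × 19.8 / [2330 × (1 + 0.0527 × 19.8)] = 9.25×10^6 / 4761 = 1943 m³.
τ = V/Q = 1943/653 = 2.976 d, or 71.41 h.

τ ≈ 71.4 h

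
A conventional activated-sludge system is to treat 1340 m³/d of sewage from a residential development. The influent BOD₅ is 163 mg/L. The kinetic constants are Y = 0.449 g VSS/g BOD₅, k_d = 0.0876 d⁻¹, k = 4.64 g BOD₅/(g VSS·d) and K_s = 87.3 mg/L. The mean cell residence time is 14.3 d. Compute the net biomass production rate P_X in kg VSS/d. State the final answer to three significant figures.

For a completely mixed reactor with recycle the Lawrence–McCarty relation gives S = K_s·(1 + k_d·θ_c) / [θ_c·(Y·k − k_d) − 1] = 87.3 × (1 + 0.0876 × 14.3) / [14.3 × (0.449 × 4.64 − 0.0876) − 1] = 196.7 / 27.54 = 7.141 mg/L.
Observed yield with endogenous decay: Y_obs = Y / (1 + k_d·θ_c) = 0.449 / (1 + 0.0876 × 14.3) = 0.449 / 2.253 = 0.1993 g VSS/g BOD₅.
Q·(S₀ − S) = 1340 × (163 − 7.14) × 10⁻³ = 208.9 kg/d removed.
P_X = Y_obs · Q(S₀ − S) = 0.1993 × 208.9 = 41.63 kg VSS/d.

P_X ≈ 41.6 kg VSS/d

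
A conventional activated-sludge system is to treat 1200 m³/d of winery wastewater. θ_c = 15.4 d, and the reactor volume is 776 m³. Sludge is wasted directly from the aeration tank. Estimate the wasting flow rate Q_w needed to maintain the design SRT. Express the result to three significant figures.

Q_w ≈ 50.4 m³/d

For wasting at MLVSS concentration, Q_w = V/θ_c = 776.0/15.4 = 50.39 m³/d.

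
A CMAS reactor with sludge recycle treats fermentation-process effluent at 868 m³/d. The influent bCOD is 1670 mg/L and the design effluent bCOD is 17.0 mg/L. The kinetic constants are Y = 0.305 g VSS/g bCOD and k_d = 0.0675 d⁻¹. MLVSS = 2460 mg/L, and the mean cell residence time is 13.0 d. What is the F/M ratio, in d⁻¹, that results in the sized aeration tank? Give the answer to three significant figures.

F/M ≈ 0.478 d⁻¹

Rearranging the biomass balance for a CMAS with decay, V = Y·Q·ΔS·θ_c / [X·(1+k_d θ_c)] = 0.305 × 868 × (1670 − 17.0) × 13.0 / [2460 × (1 + 0.0675 × 13.0)] = 5.69×10^6 / 4619 = 1232 m³.
F/M = Q·S₀ / (V·X) = 868 × 1670 / (1232 × 2460) = 0.4784 g bCOD·(g VSS·d)⁻¹.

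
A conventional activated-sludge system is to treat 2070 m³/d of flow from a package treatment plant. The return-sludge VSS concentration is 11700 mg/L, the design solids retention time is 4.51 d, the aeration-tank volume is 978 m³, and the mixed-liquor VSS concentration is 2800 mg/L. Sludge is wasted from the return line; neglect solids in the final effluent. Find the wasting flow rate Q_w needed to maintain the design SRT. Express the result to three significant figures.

Q_w = (V·X)/(θ_c X_r) = 978.0 × 2800 / (4.51 × 11700) = 51.90 m³/d.

Q_w ≈ 51.9 m³/d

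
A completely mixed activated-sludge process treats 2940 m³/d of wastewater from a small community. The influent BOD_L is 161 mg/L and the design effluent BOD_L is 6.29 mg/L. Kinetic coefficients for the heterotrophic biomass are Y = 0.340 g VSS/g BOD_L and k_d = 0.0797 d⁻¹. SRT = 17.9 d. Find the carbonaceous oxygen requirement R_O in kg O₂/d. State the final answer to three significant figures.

Correct the yield for decay: Y_obs = Y/(1 + k_d θ_c) = 0.340 / (1 + 0.0797 × 17.9) = 0.340 / 2.427 = 0.1401.
Substrate removed = Q·(S₀ − S) = 2940 m³/d × (161 − 6.29) g/m³ = 4.55×10^5 g/d = 454.8 kg/d.
Net sludge production P_X = 0.1401 × 454.8 = 63.73 kg VSS/d.
Carbonaceous O₂ demand = substrate oxidised − cell-mass equivalent = 454.8 − 1.42 × 63.73 = 364.4 kg O₂/d.

R_O ≈ 364 kg O₂/d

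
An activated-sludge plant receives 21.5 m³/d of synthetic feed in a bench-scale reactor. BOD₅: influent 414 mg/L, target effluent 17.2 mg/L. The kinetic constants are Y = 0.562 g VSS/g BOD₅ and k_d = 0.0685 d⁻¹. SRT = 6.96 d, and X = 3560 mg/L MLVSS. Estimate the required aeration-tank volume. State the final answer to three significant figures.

V ≈ 6.35 m³

Steady-state biomass mass balance: V·X·(1 + k_d·θ_c) = Y·Q·(S₀ − S)·θ_c, so V = 0.562 × 21.5 × (414 − 17.2) × 6.96 / [3560 × (1 + 0.0685 × 6.96)] = 3.34×10^4 / 5257 = 6.347 m³.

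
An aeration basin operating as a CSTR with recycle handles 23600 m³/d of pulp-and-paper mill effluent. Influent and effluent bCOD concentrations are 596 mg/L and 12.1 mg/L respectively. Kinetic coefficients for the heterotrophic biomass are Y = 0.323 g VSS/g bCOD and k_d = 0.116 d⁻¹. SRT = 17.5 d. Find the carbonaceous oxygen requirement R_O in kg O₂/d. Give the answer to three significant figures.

R_O ≈ 11700 kg O₂/d

Y_obs = Y / (1 + k_d θ_c) = 0.323 / (1 + 0.116 × 17.5) = 0.323 / 3.030 = 0.1066.
Mass of bCOD removed per day: Q(S₀ − S) = 23600 × 583.9 g/m³ = 13780 kg/d.
P_X = Y_obs·Q·(S₀ − S) = 0.1066 × 13780 = 1469 kg VSS/d.
R_O = Q·ΔS − 1.42 P_X = 13780 − 2086 = 11694 kg O₂/d.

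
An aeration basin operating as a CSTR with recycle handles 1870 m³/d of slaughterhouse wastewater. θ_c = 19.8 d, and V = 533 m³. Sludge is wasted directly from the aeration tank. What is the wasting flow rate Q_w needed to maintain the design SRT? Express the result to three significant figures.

Wasting from the aeration tank: Q_w = V / θ_c = 533.0 / 19.8 = 26.92 m³/d.

Q_w ≈ 26.9 m³/d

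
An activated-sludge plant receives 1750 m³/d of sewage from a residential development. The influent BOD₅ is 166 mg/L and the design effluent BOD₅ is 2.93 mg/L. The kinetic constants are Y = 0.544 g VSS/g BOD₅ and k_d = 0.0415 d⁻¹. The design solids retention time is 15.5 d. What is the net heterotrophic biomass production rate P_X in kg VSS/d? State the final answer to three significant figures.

Y_obs = Y / (1 + k_d θ_c) = 0.544 / (1 + 0.0415 × 15.5) = 0.544 / 1.643 = 0.3311.
Mass of BOD₅ removed per day: Q(S₀ − S) = 1750 × 163.1 g/m³ = 285.4 kg/d.
P_X = Y_obs · Q(S₀ − S) = 0.3311 × 285.4 = 94.47 kg VSS/d.

P_X ≈ 94.5 kg VSS/d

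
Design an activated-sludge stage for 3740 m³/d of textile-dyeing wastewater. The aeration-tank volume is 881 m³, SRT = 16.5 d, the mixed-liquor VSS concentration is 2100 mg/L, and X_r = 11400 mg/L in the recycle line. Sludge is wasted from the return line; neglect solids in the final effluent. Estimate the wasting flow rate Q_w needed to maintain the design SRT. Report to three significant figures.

Q_w = (V·X)/(θ_c X_r) = 881.0 × 2100 / (16.5 × 11400) = 9.836 m³/d.

Q_w ≈ 9.84 m³/d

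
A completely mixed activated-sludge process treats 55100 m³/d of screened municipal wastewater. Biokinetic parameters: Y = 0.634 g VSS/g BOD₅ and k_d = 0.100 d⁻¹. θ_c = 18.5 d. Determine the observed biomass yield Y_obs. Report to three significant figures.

Y_obs ≈ 0.222 g VSS/g BOD₅

Y_obs = Y / (1 + k_d θ_c) = 0.634 / (1 + 0.100 × 18.5) = 0.634 / 2.850 = 0.2225.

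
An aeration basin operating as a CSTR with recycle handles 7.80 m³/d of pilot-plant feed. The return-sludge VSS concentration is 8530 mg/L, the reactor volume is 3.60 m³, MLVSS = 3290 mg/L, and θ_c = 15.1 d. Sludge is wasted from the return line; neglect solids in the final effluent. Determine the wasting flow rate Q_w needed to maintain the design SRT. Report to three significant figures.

Wasting from the return line (neglecting effluent solids): Q_w = V·X / (θ_c·X_r) = 3.600 × 3290 / (15.1 × 8530) = 0.09195 m³/d.

Q_w ≈ 0.0920 m³/d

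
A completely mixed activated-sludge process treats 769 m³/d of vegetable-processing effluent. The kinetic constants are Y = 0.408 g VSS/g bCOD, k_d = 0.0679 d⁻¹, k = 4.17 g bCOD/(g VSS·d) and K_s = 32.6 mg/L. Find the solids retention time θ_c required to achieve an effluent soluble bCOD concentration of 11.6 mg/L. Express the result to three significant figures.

θ_c ≈ 2.64 d

Specific growth rate at S = 11.6 mg/L: μ = YkS/(K_s+S) = 0.408·4.17·11.6/(32.6+11.6) = 0.4465 d⁻¹.
Then 1/θ_c = μ − k_d = 0.4465 − 0.0679 = 0.3786 d⁻¹, giving θ_c = 2.641 d.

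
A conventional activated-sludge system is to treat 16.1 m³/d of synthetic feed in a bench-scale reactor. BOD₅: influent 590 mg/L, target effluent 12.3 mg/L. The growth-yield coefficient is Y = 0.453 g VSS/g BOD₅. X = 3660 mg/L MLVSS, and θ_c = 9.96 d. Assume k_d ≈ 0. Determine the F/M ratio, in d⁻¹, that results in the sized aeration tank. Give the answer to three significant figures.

V·X = Y·Q·ΔS·θ_c gives V = 0.453 × 16.1 × (590 − 12.3) × 9.96 / 3660 = 11.47 m³.
Food-to-microorganism ratio F/M = Q S₀ / (V X) = 16.1 × 590 / (11.47 × 3660) = 0.2264 d⁻¹.

F/M ≈ 0.226 d⁻¹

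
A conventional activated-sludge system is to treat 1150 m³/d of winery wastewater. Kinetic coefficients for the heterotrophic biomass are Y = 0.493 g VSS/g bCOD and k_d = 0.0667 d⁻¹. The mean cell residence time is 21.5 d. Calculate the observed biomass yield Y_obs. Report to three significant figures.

Y_obs ≈ 0.203 g VSS/g bCOD

The observed yield is Y_obs = Y/(1 + k_d·θ_c) = 0.493 / (1 + 0.0667 × 21.5) = 0.493 / 2.434 = 0.2025 g VSS per g bCOD removed.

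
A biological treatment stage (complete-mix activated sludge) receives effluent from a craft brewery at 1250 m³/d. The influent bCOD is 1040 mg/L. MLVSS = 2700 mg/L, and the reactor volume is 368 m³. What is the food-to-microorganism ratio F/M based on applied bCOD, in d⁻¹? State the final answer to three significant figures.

F/M ≈ 1.31 d⁻¹

F/M = Q·S₀ / (V·X) = 1250 × 1040 / (368.0 × 2700) = 1.308 g bCOD·(g VSS·d)⁻¹.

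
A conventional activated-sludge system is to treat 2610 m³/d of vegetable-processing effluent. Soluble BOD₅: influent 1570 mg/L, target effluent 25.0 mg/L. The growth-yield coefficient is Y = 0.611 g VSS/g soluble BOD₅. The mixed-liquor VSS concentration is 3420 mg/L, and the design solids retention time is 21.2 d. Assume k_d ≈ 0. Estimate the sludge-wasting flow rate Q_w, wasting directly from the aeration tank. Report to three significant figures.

Q_w ≈ 720 m³/d

With k_d = 0 the design equation reduces to V = Y Q (S₀−S) θ_c / X = 0.611 × 2610 × (1570 − 25.0) × 21.2 / 3420 = 15273 m³.
For wasting at MLVSS concentration, Q_w = V/θ_c = 15273/21.2 = 720.4 m³/d.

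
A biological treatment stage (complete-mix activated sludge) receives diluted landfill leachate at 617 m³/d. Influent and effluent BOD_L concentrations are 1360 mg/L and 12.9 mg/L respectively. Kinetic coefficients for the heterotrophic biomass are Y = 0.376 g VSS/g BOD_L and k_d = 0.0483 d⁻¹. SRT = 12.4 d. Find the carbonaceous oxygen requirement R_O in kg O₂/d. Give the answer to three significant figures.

R_O ≈ 554 kg O₂/d

Correct the yield for decay: Y_obs = Y/(1 + k_d θ_c) = 0.376 / (1 + 0.0483 × 12.4) = 0.376 / 1.599 = 0.2352.
ΔS = 1360 − 12.9 = 1347 mg/L, so the substrate removal rate is 617 × 1347/1000 = 831.2 kg BOD_L/d.
P_X = Y_obs·Q·(S₀ − S) = 0.2352 × 831.2 = 195.5 kg VSS/d.
R_O = Q·ΔS − 1.42 P_X = 831.2 − 277.5 = 553.6 kg O₂/d.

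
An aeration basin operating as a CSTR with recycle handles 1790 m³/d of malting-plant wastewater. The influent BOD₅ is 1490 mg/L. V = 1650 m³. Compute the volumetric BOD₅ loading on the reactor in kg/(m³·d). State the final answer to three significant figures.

L_v ≈ 1.62 kg BOD₅/(m³·d)

L_v = Q S₀ / V = 1790 × 1490 × 10⁻³ / 1650 = 1.616 kg/(m³·d).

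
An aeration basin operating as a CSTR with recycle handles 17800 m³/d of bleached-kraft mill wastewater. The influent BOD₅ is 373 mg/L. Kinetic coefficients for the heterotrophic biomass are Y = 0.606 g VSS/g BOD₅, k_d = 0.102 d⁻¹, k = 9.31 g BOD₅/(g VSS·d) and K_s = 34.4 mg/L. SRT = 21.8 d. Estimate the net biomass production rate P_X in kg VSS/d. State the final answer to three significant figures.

From the Monod/SRT balance for a CMAS, S = K_s·(1+k_d θ_c)/[θ_c·(Y k − k_d) − 1] = 34.4 × (1 + 0.102 × 21.8) / [21.8 × (0.606 × 9.31 − 0.102) − 1] = 110.9 / 119.8 = 0.9259 mg/L.
Observed yield with endogenous decay: Y_obs = Y / (1 + k_d·θ_c) = 0.606 / (1 + 0.102 × 21.8) = 0.606 / 3.224 = 0.1880 g VSS/g BOD₅.
Q·(S₀ − S) = 17800 × (373 − 0.926) × 10⁻³ = 6623 kg/d removed.
So the net sludge growth is P_X = 0.1880 × 6623 = 1245 kg VSS/d.

P_X ≈ 1250 kg VSS/d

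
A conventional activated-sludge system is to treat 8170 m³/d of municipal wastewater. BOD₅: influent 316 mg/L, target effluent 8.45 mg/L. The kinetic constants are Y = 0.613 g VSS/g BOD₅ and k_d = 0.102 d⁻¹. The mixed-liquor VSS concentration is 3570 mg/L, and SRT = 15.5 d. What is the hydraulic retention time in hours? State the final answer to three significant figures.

τ ≈ 7.61 h

Steady-state biomass mass balance: V·X·(1 + k_d·θ_c) = Y·Q·(S₀ − S)·θ_c, so V = 0.613 × 8170 × (316 − 8.45) × 15.5 / [3570 × (1 + 0.102 × 15.5)] = 2.39×10^7 / 9214 = 2591 m³.
τ = V/Q = 2591/8170 = 0.3171 d, or 7.611 h.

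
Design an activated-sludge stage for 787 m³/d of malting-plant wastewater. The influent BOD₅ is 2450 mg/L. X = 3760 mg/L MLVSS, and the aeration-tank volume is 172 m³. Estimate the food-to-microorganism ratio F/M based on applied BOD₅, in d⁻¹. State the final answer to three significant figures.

F/M ≈ 2.98 d⁻¹

F/M = Q·S₀ / (V·X) = 787 × 2450 / (172.0 × 3760) = 2.981 g BOD₅·(g VSS·d)⁻¹.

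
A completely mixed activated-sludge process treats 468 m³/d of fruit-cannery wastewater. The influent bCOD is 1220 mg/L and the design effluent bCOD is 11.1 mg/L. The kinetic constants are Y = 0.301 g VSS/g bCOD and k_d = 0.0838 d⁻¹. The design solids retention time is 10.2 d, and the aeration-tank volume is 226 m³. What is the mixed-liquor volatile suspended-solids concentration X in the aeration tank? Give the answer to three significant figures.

Solving the biomass balance for X: X = Y Q (S₀−S) θ_c / [V (1+k_d θ_c)] = 0.301 × 468 × (1220 − 11.1) × 10.2 / [226 × (1 + 0.0838 × 10.2)] = 4144 mg/L.

X ≈ 4140 mg/L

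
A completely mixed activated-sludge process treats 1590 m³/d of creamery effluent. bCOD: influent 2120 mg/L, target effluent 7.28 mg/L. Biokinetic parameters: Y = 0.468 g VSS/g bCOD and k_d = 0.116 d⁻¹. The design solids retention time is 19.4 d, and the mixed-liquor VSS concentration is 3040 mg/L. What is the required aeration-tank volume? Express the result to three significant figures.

Rearranging the biomass balance for a CMAS with decay, V = Y·Q·ΔS·θ_c / [X·(1+k_d θ_c)] = 0.468 × 1590 × (2120 − 7.28) × 19.4 / [3040 × (1 + 0.116 × 19.4)] = 3.05×10^7 / 9881 = 3087 m³.

V ≈ 3090 m³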